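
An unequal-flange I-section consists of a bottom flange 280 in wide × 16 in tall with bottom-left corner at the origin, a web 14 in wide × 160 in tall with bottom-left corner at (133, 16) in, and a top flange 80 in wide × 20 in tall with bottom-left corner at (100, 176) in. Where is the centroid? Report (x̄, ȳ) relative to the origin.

bottom flange: A = 280 × 16 = 4480.00, centroid at (140.00, 8.00).
web: A = 14 × 160 = 2240.00, centroid at (140.00, 96.00).
top flange: A = 80 × 20 = 1600.00, centroid at (140.00, 186.00).
ΣA = 8320.00 in²
ΣAx̄ = (4480.00)(140.00) + (2240.00)(140.00) + (1600.00)(140.00) = 1164800.00 in³
ΣAȳ = (4480.00)(8.00) + (2240.00)(96.00) + (1600.00)(186.00) = 548480.00 in³
x̄ = 1164800.00 / 8320.00 = 140.00 in
ȳ = 548480.00 / 8320.00 = 65.92 in

x̄ = 140.00 in, ȳ = 65.92 in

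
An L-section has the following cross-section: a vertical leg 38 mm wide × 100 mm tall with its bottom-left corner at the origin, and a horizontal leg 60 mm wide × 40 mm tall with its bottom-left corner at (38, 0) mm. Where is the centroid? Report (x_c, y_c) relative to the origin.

x_c = 37.97 mm, y_c = 38.39 mm

Part | A | x̄ᵢ | ȳᵢ | A·x̄ᵢ | A·ȳᵢ
vertical leg | 3800.00 | 19.00 | 50.00 | 72200.00 | 190000.00
horizontal leg | 2400.00 | 68.00 | 20.00 | 163200.00 | 48000.00
Σ | 6200.00 |  |  | 235400.00 | 238000.00
x_c = 235400.00 / 6200.00 = 37.97 mm
y_c = 238000.00 / 6200.00 = 38.39 mm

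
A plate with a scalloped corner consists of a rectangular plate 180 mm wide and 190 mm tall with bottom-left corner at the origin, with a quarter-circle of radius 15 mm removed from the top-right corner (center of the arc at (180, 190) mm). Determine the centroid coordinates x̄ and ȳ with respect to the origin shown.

plate: A = 180 × 190 = 34200.00, centroid at (90.00, 95.00).
removed quarter-circle: A = −¼π·15² = -176.71, centroid at (173.63, 183.63).
ΣA = 34023.29 mm², ΣAx̄ = 3047316.37 mm³, ΣAȳ = 3216549.23 mm³.
x̄ = 3047316.37/34023.29 = 89.57 mm; ȳ = 3216549.23/34023.29 = 94.54 mm.

x̄ = 89.57 mm, ȳ = 94.54 mm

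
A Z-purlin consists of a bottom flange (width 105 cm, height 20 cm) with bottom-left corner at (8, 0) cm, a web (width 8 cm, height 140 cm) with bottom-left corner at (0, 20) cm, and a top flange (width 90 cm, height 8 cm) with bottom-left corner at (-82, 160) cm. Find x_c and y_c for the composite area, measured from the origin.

x_c = 26.62 cm, y_c = 60.88 cm

bottom flange: A = 105 × 20 = 2100.00, centroid at (60.50, 10.00).
web: A = 8 × 140 = 1120.00, centroid at (4.00, 90.00).
top flange: A = 90 × 8 = 720.00, centroid at (-37.00, 164.00).
ΣA = 3940.00 cm², ΣAx_c = 104890.00 cm³, ΣAy_c = 239880.00 cm³.
x_c = 104890.00/3940.00 = 26.62 cm; y_c = 239880.00/3940.00 = 60.88 cm.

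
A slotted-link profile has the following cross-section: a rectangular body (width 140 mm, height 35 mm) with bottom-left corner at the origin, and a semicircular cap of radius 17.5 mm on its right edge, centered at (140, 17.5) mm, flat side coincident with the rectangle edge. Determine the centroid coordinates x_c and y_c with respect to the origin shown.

Part | A | x̄ᵢ | ȳᵢ | A·x̄ᵢ | A·ȳᵢ
rectangular body | 4900.00 | 70.00 | 17.50 | 343000.00 | 85750.00
semicircular end | 481.06 | 147.43 | 17.50 | 70920.81 | 8418.49
Σ | 5381.06 |  |  | 413920.81 | 94168.49
x_c = 413920.81 / 5381.06 = 76.92 mm
y_c = 94168.49 / 5381.06 = 17.50 mm

x_c = 76.92 mm, y_c = 17.50 mm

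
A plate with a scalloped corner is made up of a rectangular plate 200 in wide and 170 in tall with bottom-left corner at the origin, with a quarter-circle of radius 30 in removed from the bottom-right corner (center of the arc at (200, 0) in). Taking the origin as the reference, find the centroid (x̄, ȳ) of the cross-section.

x̄ = 98.15 in, ȳ = 86.53 in

plate: A = 200 × 170 = 34000.00, centroid at (100.00, 85.00).
removed quarter-circle: A = −¼π·30² = -706.86, centroid at (187.27, 12.73).
ΣA = 33293.14 in², ΣAx̄ = 3267628.33 in³, ΣAȳ = 2881000.00 in³.
x̄ = 3267628.33/33293.14 = 98.15 in; ȳ = 2881000.00/33293.14 = 86.53 in.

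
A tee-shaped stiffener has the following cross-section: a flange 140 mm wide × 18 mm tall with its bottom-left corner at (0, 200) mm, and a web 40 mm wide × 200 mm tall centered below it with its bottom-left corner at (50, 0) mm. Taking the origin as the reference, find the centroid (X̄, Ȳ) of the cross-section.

Part | A | x̄ᵢ | ȳᵢ | A·x̄ᵢ | A·ȳᵢ
web | 8000.00 | 70.00 | 100.00 | 560000.00 | 800000.00
flange | 2520.00 | 70.00 | 209.00 | 176400.00 | 526680.00
Σ | 10520.00 |  |  | 736400.00 | 1326680.00
X̄ = 736400.00 / 10520.00 = 70.00 mm
Ȳ = 1326680.00 / 10520.00 = 126.11 mm

X̄ = 70.00 mm, Ȳ = 126.11 mm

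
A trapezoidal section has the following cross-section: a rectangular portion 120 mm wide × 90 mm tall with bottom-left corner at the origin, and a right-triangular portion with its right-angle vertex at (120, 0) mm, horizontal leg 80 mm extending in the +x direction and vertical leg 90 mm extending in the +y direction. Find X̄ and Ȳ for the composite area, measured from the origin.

X̄ = 81.67 mm, Ȳ = 41.25 mm

Part | A | x̄ᵢ | ȳᵢ | A·x̄ᵢ | A·ȳᵢ
rectangular portion | 10800.00 | 60.00 | 45.00 | 648000.00 | 486000.00
triangular portion | 3600.00 | 146.67 | 30.00 | 528000.00 | 108000.00
Σ | 14400.00 |  |  | 1176000.00 | 594000.00
X̄ = 1176000.00 / 14400.00 = 81.67 mm
Ȳ = 594000.00 / 14400.00 = 41.25 mm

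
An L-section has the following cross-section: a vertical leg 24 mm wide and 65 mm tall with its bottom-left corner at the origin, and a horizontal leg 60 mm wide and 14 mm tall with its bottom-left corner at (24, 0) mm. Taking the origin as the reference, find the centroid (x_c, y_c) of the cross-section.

vertical leg: A = 24 × 65 = 1560.00, centroid at (12.00, 32.50).
horizontal leg: A = 60 × 14 = 840.00, centroid at (54.00, 7.00).
ΣA = 2400.00 mm², ΣAx_c = 64080.00 mm³, ΣAy_c = 56580.00 mm³.
x_c = 64080.00/2400.00 = 26.70 mm; y_c = 56580.00/2400.00 = 23.57 mm.

x_c = 26.70 mm, y_c = 23.57 mm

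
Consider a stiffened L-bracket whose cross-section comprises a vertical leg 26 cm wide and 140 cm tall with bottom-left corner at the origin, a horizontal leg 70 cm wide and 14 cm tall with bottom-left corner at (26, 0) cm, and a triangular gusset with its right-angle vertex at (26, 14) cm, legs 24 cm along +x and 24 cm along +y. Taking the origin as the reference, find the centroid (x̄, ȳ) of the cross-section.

x̄ = 23.82 cm, ȳ = 54.60 cm

Part | A | x̄ᵢ | ȳᵢ | A·x̄ᵢ | A·ȳᵢ
vertical leg | 3640.00 | 13.00 | 70.00 | 47320.00 | 254800.00
horizontal leg | 980.00 | 61.00 | 7.00 | 59780.00 | 6860.00
gusset | 288.00 | 34.00 | 22.00 | 9792.00 | 6336.00
Σ | 4908.00 |  |  | 116892.00 | 267996.00
x̄ = 116892.00 / 4908.00 = 23.82 cm
ȳ = 267996.00 / 4908.00 = 54.60 cm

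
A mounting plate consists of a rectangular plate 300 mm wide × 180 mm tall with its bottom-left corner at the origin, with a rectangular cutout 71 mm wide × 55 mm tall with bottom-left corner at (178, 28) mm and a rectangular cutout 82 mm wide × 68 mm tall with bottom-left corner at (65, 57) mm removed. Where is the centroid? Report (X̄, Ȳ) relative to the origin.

plate: A = 300 × 180 = 54000.00, centroid at (150.00, 90.00).
hole 1: A = −(71 × 55) = -3905.00, centroid at (213.50, 55.50).
hole 2: A = −(82 × 68) = -5576.00, centroid at (106.00, 91.00).
ΣA = 44519.00 mm², ΣAX̄ = 6675226.50 mm³, ΣAȲ = 4135856.50 mm³.
X̄ = 6675226.50/44519.00 = 149.94 mm; Ȳ = 4135856.50/44519.00 = 92.90 mm.

X̄ = 149.94 mm, Ȳ = 92.90 mm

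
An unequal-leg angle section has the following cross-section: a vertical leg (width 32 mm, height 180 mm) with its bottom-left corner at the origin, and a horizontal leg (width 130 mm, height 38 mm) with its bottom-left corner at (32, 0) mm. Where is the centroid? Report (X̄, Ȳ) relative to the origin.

X̄ = 53.40 mm, Ȳ = 57.22 mm

vertical leg: A = 32 × 180 = 5760.00, centroid at (16.00, 90.00).
horizontal leg: A = 130 × 38 = 4940.00, centroid at (97.00, 19.00).
ΣA = 10700.00 mm²
ΣAX̄ = (5760.00)(16.00) + (4940.00)(97.00) = 571340.00 mm³
ΣAȲ = (5760.00)(90.00) + (4940.00)(19.00) = 612260.00 mm³
X̄ = 571340.00 / 10700.00 = 53.40 mm
Ȳ = 612260.00 / 10700.00 = 57.22 mm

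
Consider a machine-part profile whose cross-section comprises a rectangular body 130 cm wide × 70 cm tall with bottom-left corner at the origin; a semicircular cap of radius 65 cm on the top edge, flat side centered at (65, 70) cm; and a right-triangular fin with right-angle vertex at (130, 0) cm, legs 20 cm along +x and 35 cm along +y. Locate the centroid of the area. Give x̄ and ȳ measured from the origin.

x̄ = 66.56 cm, ȳ = 60.31 cm

rectangular body: A = 130 × 70 = 9100.00, centroid at (65.00, 35.00).
semicircular top: A = ½π·65² = 6636.61, centroid at (65.00, 97.59).
triangular fin: A = ½·20·35 = 350.00, centroid at (136.67, 11.67).
ΣA = 16086.61 cm²
ΣAx̄ = (9100.00)(65.00) + (6636.61)(65.00) + (350.00)(136.67) = 1070713.27 cm³
ΣAȳ = (9100.00)(35.00) + (6636.61)(97.59) + (350.00)(11.67) = 970229.68 cm³
x̄ = 1070713.27 / 16086.61 = 66.56 cm
ȳ = 970229.68 / 16086.61 = 60.31 cm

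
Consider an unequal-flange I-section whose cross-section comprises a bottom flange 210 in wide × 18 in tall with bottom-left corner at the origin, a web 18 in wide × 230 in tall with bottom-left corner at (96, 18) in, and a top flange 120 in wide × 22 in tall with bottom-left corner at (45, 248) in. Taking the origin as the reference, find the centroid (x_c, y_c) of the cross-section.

x_c = 105.00 in, y_c = 120.11 in

bottom flange: A = 210 × 18 = 3780.00, centroid at (105.00, 9.00).
web: A = 18 × 230 = 4140.00, centroid at (105.00, 133.00).
top flange: A = 120 × 22 = 2640.00, centroid at (105.00, 259.00).
ΣA = 10560.00 in²
ΣAx_c = (3780.00)(105.00) + (4140.00)(105.00) + (2640.00)(105.00) = 1108800.00 in³
ΣAy_c = (3780.00)(9.00) + (4140.00)(133.00) + (2640.00)(259.00) = 1268400.00 in³
x_c = 1108800.00 / 10560.00 = 105.00 in
y_c = 1268400.00 / 10560.00 = 120.11 in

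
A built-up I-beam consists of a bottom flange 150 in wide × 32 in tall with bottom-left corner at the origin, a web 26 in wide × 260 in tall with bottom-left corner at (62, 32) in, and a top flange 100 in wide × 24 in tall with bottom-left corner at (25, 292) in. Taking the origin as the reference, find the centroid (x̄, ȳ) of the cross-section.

bottom flange: A = 150 × 32 = 4800.00, centroid at (75.00, 16.00).
web: A = 26 × 260 = 6760.00, centroid at (75.00, 162.00).
top flange: A = 100 × 24 = 2400.00, centroid at (75.00, 304.00).
ΣA = 13960.00 in², ΣAx̄ = 1047000.00 in³, ΣAȳ = 1901520.00 in³.
x̄ = 1047000.00/13960.00 = 75.00 in; ȳ = 1901520.00/13960.00 = 136.21 in.

x̄ = 75.00 in, ȳ = 136.21 in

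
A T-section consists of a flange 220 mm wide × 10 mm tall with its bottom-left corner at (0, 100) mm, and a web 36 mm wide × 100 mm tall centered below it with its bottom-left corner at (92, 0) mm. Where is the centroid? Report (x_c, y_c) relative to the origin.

x_c = 110.00 mm, y_c = 70.86 mm

web: A = 36 × 100 = 3600.00, centroid at (110.00, 50.00).
flange: A = 220 × 10 = 2200.00, centroid at (110.00, 105.00).
ΣA = 5800.00 mm²
ΣAx_c = (3600.00)(110.00) + (2200.00)(110.00) = 638000.00 mm³
ΣAy_c = (3600.00)(50.00) + (2200.00)(105.00) = 411000.00 mm³
x_c = 638000.00 / 5800.00 = 110.00 mm
y_c = 411000.00 / 5800.00 = 70.86 mm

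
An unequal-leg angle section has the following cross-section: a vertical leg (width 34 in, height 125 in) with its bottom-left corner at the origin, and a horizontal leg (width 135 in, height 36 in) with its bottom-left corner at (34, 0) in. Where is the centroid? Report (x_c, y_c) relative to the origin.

x_c = 62.08 in, y_c = 38.76 in

vertical leg: A = 34 × 125 = 4250.00, centroid at (17.00, 62.50).
horizontal leg: A = 135 × 36 = 4860.00, centroid at (101.50, 18.00).
ΣA = 9110.00 in²
ΣAx_c = (4250.00)(17.00) + (4860.00)(101.50) = 565540.00 in³
ΣAy_c = (4250.00)(62.50) + (4860.00)(18.00) = 353105.00 in³
x_c = 565540.00 / 9110.00 = 62.08 in
y_c = 353105.00 / 9110.00 = 38.76 in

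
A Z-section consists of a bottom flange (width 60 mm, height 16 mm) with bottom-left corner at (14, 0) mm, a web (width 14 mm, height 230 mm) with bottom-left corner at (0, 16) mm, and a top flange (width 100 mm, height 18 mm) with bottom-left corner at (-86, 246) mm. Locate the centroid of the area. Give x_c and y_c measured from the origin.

bottom flange: A = 60 × 16 = 960.00, centroid at (44.00, 8.00).
web: A = 14 × 230 = 3220.00, centroid at (7.00, 131.00).
top flange: A = 100 × 18 = 1800.00, centroid at (-36.00, 255.00).
ΣA = 5980.00 mm²
ΣAx_c = (960.00)(44.00) + (3220.00)(7.00) + (1800.00)(-36.00) = -20.00 mm³
ΣAy_c = (960.00)(8.00) + (3220.00)(131.00) + (1800.00)(255.00) = 888500.00 mm³
x_c = -20.00 / 5980.00 = -0.00 mm
y_c = 888500.00 / 5980.00 = 148.58 mm

x_c = -0.00 mm, y_c = 148.58 mm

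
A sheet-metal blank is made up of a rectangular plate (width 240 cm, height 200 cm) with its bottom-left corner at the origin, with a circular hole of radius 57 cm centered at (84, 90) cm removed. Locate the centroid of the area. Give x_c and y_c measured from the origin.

x_c = 129.72 cm, y_c = 102.70 cm

Part | A | x̄ᵢ | ȳᵢ | A·x̄ᵢ | A·ȳᵢ
plate | 48000.00 | 120.00 | 100.00 | 5760000.00 | 4800000.00
hole | -10207.03 | 84.00 | 90.00 | -857390.90 | -918633.11
Σ | 37792.97 |  |  | 4902609.10 | 3881366.89
x_c = 4902609.10 / 37792.97 = 129.72 cm
y_c = 3881366.89 / 37792.97 = 102.70 cm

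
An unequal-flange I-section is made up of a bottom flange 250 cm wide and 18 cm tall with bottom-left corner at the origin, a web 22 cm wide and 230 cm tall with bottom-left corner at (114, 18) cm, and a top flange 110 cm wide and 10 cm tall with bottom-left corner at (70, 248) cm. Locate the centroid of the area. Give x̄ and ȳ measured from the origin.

x̄ = 125.00 cm, ȳ = 93.04 cm

Part | A | x̄ᵢ | ȳᵢ | A·x̄ᵢ | A·ȳᵢ
bottom flange | 4500.00 | 125.00 | 9.00 | 562500.00 | 40500.00
web | 5060.00 | 125.00 | 133.00 | 632500.00 | 672980.00
top flange | 1100.00 | 125.00 | 253.00 | 137500.00 | 278300.00
Σ | 10660.00 |  |  | 1332500.00 | 991780.00
x̄ = 1332500.00 / 10660.00 = 125.00 cm
ȳ = 991780.00 / 10660.00 = 93.04 cm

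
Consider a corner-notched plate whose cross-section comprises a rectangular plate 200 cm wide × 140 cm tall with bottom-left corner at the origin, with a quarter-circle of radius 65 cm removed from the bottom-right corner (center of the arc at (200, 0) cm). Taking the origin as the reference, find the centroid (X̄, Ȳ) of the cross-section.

plate: A = 200 × 140 = 28000.00, centroid at (100.00, 70.00).
removed quarter-circle: A = −¼π·65² = -3318.31, centroid at (172.41, 27.59).
ΣA = 24681.69 cm², ΣAX̄ = 2227880.22 cm³, ΣAȲ = 1868458.33 cm³.
X̄ = 2227880.22/24681.69 = 90.26 cm; Ȳ = 1868458.33/24681.69 = 75.70 cm.

X̄ = 90.26 cm, Ȳ = 75.70 cm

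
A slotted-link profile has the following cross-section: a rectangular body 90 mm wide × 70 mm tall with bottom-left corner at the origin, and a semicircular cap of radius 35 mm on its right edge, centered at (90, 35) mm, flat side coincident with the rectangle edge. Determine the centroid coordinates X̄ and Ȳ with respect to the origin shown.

rectangular body: A = 90 × 70 = 6300.00, centroid at (45.00, 35.00).
semicircular end: A = ½π·35² = 1924.23, centroid at (104.85, 35.00).
ΣA = 8224.23 mm²
ΣAX̄ = (6300.00)(45.00) + (1924.23)(104.85) = 485263.63 mm³
ΣAȲ = (6300.00)(35.00) + (1924.23)(35.00) = 287847.89 mm³
X̄ = 485263.63 / 8224.23 = 59.00 mm
Ȳ = 287847.89 / 8224.23 = 35.00 mm

X̄ = 59.00 mm, Ȳ = 35.00 mm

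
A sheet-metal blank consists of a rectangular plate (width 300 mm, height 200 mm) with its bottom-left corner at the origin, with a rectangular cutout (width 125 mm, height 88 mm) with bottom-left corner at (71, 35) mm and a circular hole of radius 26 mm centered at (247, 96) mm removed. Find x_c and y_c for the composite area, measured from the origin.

x_c = 149.48 mm, y_c = 105.11 mm

Part | A | x̄ᵢ | ȳᵢ | A·x̄ᵢ | A·ȳᵢ
plate | 60000.00 | 150.00 | 100.00 | 9000000.00 | 6000000.00
hole 1 | -11000.00 | 133.50 | 79.00 | -1468500.00 | -869000.00
hole 2 | -2123.72 | 247.00 | 96.00 | -524558.01 | -203876.80
Σ | 46876.28 |  |  | 7006941.99 | 4927123.20
x_c = 7006941.99 / 46876.28 = 149.48 mm
y_c = 4927123.20 / 46876.28 = 105.11 mm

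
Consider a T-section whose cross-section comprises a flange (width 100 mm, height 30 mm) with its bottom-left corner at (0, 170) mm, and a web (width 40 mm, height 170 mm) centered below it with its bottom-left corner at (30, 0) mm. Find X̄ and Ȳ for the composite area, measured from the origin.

Part | A | x̄ᵢ | ȳᵢ | A·x̄ᵢ | A·ȳᵢ
web | 6800.00 | 50.00 | 85.00 | 340000.00 | 578000.00
flange | 3000.00 | 50.00 | 185.00 | 150000.00 | 555000.00
Σ | 9800.00 |  |  | 490000.00 | 1133000.00
X̄ = 490000.00 / 9800.00 = 50.00 mm
Ȳ = 1133000.00 / 9800.00 = 115.61 mm

X̄ = 50.00 mm, Ȳ = 115.61 mm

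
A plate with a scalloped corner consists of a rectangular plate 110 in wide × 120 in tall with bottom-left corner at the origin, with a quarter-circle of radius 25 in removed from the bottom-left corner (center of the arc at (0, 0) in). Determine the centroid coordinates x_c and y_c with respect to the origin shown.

Part | A | x̄ᵢ | ȳᵢ | A·x̄ᵢ | A·ȳᵢ
plate | 13200.00 | 55.00 | 60.00 | 726000.00 | 792000.00
removed quarter-circle | -490.87 | 10.61 | 10.61 | -5208.33 | -5208.33
Σ | 12709.13 |  |  | 720791.67 | 786791.67
x_c = 720791.67 / 12709.13 = 56.71 in
y_c = 786791.67 / 12709.13 = 61.91 in

x_c = 56.71 in, y_c = 61.91 in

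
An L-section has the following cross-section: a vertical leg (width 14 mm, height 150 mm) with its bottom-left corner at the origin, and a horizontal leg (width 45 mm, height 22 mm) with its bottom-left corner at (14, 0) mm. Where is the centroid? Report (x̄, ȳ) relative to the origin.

vertical leg: A = 14 × 150 = 2100.00, centroid at (7.00, 75.00).
horizontal leg: A = 45 × 22 = 990.00, centroid at (36.50, 11.00).
ΣA = 3090.00 mm², ΣAx̄ = 50835.00 mm³, ΣAȳ = 168390.00 mm³.
x̄ = 50835.00/3090.00 = 16.45 mm; ȳ = 168390.00/3090.00 = 54.50 mm.

x̄ = 16.45 mm, ȳ = 54.50 mm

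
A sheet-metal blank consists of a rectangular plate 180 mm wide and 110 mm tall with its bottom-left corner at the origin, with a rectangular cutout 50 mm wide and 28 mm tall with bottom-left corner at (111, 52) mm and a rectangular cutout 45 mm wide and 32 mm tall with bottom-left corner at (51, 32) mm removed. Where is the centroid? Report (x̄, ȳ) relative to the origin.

Part | A | x̄ᵢ | ȳᵢ | A·x̄ᵢ | A·ȳᵢ
plate | 19800.00 | 90.00 | 55.00 | 1782000.00 | 1089000.00
hole 1 | -1400.00 | 136.00 | 66.00 | -190400.00 | -92400.00
hole 2 | -1440.00 | 73.50 | 48.00 | -105840.00 | -69120.00
Σ | 16960.00 |  |  | 1485760.00 | 927480.00
x̄ = 1485760.00 / 16960.00 = 87.60 mm
ȳ = 927480.00 / 16960.00 = 54.69 mm

x̄ = 87.60 mm, ȳ = 54.69 mm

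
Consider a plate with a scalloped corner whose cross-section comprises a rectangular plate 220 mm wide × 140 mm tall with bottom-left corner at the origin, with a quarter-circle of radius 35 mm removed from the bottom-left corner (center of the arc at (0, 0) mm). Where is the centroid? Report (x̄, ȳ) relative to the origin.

x̄ = 113.07 mm, ȳ = 71.78 mm

Part | A | x̄ᵢ | ȳᵢ | A·x̄ᵢ | A·ȳᵢ
plate | 30800.00 | 110.00 | 70.00 | 3388000.00 | 2156000.00
removed quarter-circle | -962.11 | 14.85 | 14.85 | -14291.67 | -14291.67
Σ | 29837.89 |  |  | 3373708.33 | 2141708.33
x̄ = 3373708.33 / 29837.89 = 113.07 mm
ȳ = 2141708.33 / 29837.89 = 71.78 mm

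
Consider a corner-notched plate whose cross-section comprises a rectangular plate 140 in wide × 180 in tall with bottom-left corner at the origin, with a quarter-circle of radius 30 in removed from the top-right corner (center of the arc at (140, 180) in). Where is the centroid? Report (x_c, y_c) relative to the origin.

x_c = 68.35 in, y_c = 87.77 in

plate: A = 140 × 180 = 25200.00, centroid at (70.00, 90.00).
removed quarter-circle: A = −¼π·30² = -706.86, centroid at (127.27, 167.27).
ΣA = 24493.14 in², ΣAx_c = 1674039.83 in³, ΣAy_c = 2149765.50 in³.
x_c = 1674039.83/24493.14 = 68.35 in; y_c = 2149765.50/24493.14 = 87.77 in.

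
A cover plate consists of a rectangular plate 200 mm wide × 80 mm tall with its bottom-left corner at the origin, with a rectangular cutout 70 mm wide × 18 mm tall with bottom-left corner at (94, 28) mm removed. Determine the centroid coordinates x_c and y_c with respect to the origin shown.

plate: A = 200 × 80 = 16000.00, centroid at (100.00, 40.00).
hole: A = −(70 × 18) = -1260.00, centroid at (129.00, 37.00).
ΣA = 14740.00 mm²
ΣAx_c = (16000.00)(100.00) + (-1260.00)(129.00) = 1437460.00 mm³
ΣAy_c = (16000.00)(40.00) + (-1260.00)(37.00) = 593380.00 mm³
x_c = 1437460.00 / 14740.00 = 97.52 mm
y_c = 593380.00 / 14740.00 = 40.26 mm

x_c = 97.52 mm, y_c = 40.26 mm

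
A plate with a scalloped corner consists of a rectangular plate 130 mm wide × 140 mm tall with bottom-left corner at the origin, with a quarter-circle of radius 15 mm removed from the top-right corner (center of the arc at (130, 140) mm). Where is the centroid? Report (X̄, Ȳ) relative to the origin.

X̄ = 64.43 mm, Ȳ = 69.38 mm

plate: A = 130 × 140 = 18200.00, centroid at (65.00, 70.00).
removed quarter-circle: A = −¼π·15² = -176.71, centroid at (123.63, 133.63).
ΣA = 18023.29 mm²
ΣAX̄ = (18200.00)(65.00) + (-176.71)(123.63) = 1161152.10 mm³
ΣAȲ = (18200.00)(70.00) + (-176.71)(133.63) = 1250384.96 mm³
X̄ = 1161152.10 / 18023.29 = 64.43 mm
Ȳ = 1250384.96 / 18023.29 = 69.38 mm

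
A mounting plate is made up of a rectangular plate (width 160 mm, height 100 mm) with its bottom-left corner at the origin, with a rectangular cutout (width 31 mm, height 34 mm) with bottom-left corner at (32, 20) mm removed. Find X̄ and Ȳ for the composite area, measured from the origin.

X̄ = 82.29 mm, Ȳ = 50.92 mm

Part | A | x̄ᵢ | ȳᵢ | A·x̄ᵢ | A·ȳᵢ
plate | 16000.00 | 80.00 | 50.00 | 1280000.00 | 800000.00
hole | -1054.00 | 47.50 | 37.00 | -50065.00 | -38998.00
Σ | 14946.00 |  |  | 1229935.00 | 761002.00
X̄ = 1229935.00 / 14946.00 = 82.29 mm
Ȳ = 761002.00 / 14946.00 = 50.92 mm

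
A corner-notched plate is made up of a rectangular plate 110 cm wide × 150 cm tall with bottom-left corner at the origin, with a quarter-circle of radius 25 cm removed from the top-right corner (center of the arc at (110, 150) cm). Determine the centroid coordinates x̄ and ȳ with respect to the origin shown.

x̄ = 53.64 cm, ȳ = 73.03 cm

plate: A = 110 × 150 = 16500.00, centroid at (55.00, 75.00).
removed quarter-circle: A = −¼π·25² = -490.87, centroid at (99.39, 139.39).
ΣA = 16009.13 cm², ΣAx̄ = 858712.21 cm³, ΣAȳ = 1169077.26 cm³.
x̄ = 858712.21/16009.13 = 53.64 cm; ȳ = 1169077.26/16009.13 = 73.03 cm.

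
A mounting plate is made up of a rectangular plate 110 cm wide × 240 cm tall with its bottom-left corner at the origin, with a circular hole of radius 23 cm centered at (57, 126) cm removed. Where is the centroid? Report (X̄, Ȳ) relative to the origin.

plate: A = 110 × 240 = 26400.00, centroid at (55.00, 120.00).
hole: A = −π·23² = -1661.90, centroid at (57.00, 126.00).
ΣA = 24738.10 cm²
ΣAX̄ = (26400.00)(55.00) + (-1661.90)(57.00) = 1357271.56 cm³
ΣAȲ = (26400.00)(120.00) + (-1661.90)(126.00) = 2958600.28 cm³
X̄ = 1357271.56 / 24738.10 = 54.87 cm
Ȳ = 2958600.28 / 24738.10 = 119.60 cm

X̄ = 54.87 cm, Ȳ = 119.60 cm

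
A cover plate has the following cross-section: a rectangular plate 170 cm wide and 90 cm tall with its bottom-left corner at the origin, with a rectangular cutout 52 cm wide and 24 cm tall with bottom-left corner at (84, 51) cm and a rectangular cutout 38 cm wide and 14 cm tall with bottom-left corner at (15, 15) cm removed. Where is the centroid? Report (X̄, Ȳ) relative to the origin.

Part | A | x̄ᵢ | ȳᵢ | A·x̄ᵢ | A·ȳᵢ
plate | 15300.00 | 85.00 | 45.00 | 1300500.00 | 688500.00
hole 1 | -1248.00 | 110.00 | 63.00 | -137280.00 | -78624.00
hole 2 | -532.00 | 34.00 | 22.00 | -18088.00 | -11704.00
Σ | 13520.00 |  |  | 1145132.00 | 598172.00
X̄ = 1145132.00 / 13520.00 = 84.70 cm
Ȳ = 598172.00 / 13520.00 = 44.24 cm

X̄ = 84.70 cm, Ȳ = 44.24 cm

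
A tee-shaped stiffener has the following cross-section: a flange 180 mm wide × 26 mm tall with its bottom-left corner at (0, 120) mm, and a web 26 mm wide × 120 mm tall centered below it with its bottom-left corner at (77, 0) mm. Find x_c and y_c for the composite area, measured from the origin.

web: A = 26 × 120 = 3120.00, centroid at (90.00, 60.00).
flange: A = 180 × 26 = 4680.00, centroid at (90.00, 133.00).
ΣA = 7800.00 mm², ΣAx_c = 702000.00 mm³, ΣAy_c = 809640.00 mm³.
x_c = 702000.00/7800.00 = 90.00 mm; y_c = 809640.00/7800.00 = 103.80 mm.

x_c = 90.00 mm, y_c = 103.80 mm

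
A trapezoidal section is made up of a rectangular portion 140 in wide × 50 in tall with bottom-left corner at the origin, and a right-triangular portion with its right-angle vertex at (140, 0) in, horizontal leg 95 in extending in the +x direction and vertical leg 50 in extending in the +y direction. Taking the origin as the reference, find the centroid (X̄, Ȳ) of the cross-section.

X̄ = 95.76 in, Ȳ = 22.89 in

Part | A | x̄ᵢ | ȳᵢ | A·x̄ᵢ | A·ȳᵢ
rectangular portion | 7000.00 | 70.00 | 25.00 | 490000.00 | 175000.00
triangular portion | 2375.00 | 171.67 | 16.67 | 407708.33 | 39583.33
Σ | 9375.00 |  |  | 897708.33 | 214583.33
X̄ = 897708.33 / 9375.00 = 95.76 in
Ȳ = 214583.33 / 9375.00 = 22.89 in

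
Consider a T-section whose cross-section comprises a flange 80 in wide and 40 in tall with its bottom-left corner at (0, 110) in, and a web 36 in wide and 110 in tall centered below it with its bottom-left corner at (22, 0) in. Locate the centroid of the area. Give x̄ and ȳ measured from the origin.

x̄ = 40.00 in, ȳ = 88.52 in

web: A = 36 × 110 = 3960.00, centroid at (40.00, 55.00).
flange: A = 80 × 40 = 3200.00, centroid at (40.00, 130.00).
ΣA = 7160.00 in²
ΣAx̄ = (3960.00)(40.00) + (3200.00)(40.00) = 286400.00 in³
ΣAȳ = (3960.00)(55.00) + (3200.00)(130.00) = 633800.00 in³
x̄ = 286400.00 / 7160.00 = 40.00 in
ȳ = 633800.00 / 7160.00 = 88.52 in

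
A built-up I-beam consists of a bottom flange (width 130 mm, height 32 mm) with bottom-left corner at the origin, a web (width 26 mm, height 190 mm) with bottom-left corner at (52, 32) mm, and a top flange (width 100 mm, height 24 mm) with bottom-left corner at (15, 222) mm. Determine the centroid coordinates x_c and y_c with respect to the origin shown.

x_c = 65.00 mm, y_c = 109.18 mm

bottom flange: A = 130 × 32 = 4160.00, centroid at (65.00, 16.00).
web: A = 26 × 190 = 4940.00, centroid at (65.00, 127.00).
top flange: A = 100 × 24 = 2400.00, centroid at (65.00, 234.00).
ΣA = 11500.00 mm²
ΣAx_c = (4160.00)(65.00) + (4940.00)(65.00) + (2400.00)(65.00) = 747500.00 mm³
ΣAy_c = (4160.00)(16.00) + (4940.00)(127.00) + (2400.00)(234.00) = 1255540.00 mm³
x_c = 747500.00 / 11500.00 = 65.00 mm
y_c = 1255540.00 / 11500.00 = 109.18 mm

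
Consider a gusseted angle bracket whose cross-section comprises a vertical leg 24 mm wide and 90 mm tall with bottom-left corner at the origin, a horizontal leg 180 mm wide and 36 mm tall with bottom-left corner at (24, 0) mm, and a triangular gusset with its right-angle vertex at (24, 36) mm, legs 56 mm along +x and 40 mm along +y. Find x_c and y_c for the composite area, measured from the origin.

vertical leg: A = 24 × 90 = 2160.00, centroid at (12.00, 45.00).
horizontal leg: A = 180 × 36 = 6480.00, centroid at (114.00, 18.00).
gusset: A = ½·56·40 = 1120.00, centroid at (42.67, 49.33).
ΣA = 9760.00 mm², ΣAx_c = 812426.67 mm³, ΣAy_c = 269093.33 mm³.
x_c = 812426.67/9760.00 = 83.24 mm; y_c = 269093.33/9760.00 = 27.57 mm.

x_c = 83.24 mm, y_c = 27.57 mm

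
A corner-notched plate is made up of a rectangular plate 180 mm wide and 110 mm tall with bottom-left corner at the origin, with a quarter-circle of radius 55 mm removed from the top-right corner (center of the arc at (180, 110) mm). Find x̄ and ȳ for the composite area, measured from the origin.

x̄ = 80.91 mm, ȳ = 50.68 mm

plate: A = 180 × 110 = 19800.00, centroid at (90.00, 55.00).
removed quarter-circle: A = −¼π·55² = -2375.83, centroid at (156.66, 86.66).
ΣA = 17424.17 mm²
ΣAx̄ = (19800.00)(90.00) + (-2375.83)(156.66) = 1409809.03 mm³
ΣAȳ = (19800.00)(55.00) + (-2375.83)(86.66) = 883117.09 mm³
x̄ = 1409809.03 / 17424.17 = 80.91 mm
ȳ = 883117.09 / 17424.17 = 50.68 mm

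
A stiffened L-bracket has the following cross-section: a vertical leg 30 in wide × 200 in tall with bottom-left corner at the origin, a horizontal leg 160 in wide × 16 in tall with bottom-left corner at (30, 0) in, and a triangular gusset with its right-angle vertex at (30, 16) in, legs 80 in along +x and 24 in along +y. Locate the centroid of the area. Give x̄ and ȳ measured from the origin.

vertical leg: A = 30 × 200 = 6000.00, centroid at (15.00, 100.00).
horizontal leg: A = 160 × 16 = 2560.00, centroid at (110.00, 8.00).
gusset: A = ½·80·24 = 960.00, centroid at (56.67, 24.00).
ΣA = 9520.00 in², ΣAx̄ = 426000.00 in³, ΣAȳ = 643520.00 in³.
x̄ = 426000.00/9520.00 = 44.75 in; ȳ = 643520.00/9520.00 = 67.60 in.

x̄ = 44.75 in, ȳ = 67.60 in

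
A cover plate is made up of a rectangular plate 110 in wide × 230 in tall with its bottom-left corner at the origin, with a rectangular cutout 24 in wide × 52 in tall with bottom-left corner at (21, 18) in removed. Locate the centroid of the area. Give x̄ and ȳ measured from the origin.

x̄ = 56.14 in, ȳ = 118.68 in

Part | A | x̄ᵢ | ȳᵢ | A·x̄ᵢ | A·ȳᵢ
plate | 25300.00 | 55.00 | 115.00 | 1391500.00 | 2909500.00
hole | -1248.00 | 33.00 | 44.00 | -41184.00 | -54912.00
Σ | 24052.00 |  |  | 1350316.00 | 2854588.00
x̄ = 1350316.00 / 24052.00 = 56.14 in
ȳ = 2854588.00 / 24052.00 = 118.68 in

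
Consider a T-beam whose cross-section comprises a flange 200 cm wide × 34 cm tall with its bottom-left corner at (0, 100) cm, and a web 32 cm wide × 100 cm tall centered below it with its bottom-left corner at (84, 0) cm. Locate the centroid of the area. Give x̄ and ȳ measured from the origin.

web: A = 32 × 100 = 3200.00, centroid at (100.00, 50.00).
flange: A = 200 × 34 = 6800.00, centroid at (100.00, 117.00).
ΣA = 10000.00 cm², ΣAx̄ = 1000000.00 cm³, ΣAȳ = 955600.00 cm³.
x̄ = 1000000.00/10000.00 = 100.00 cm; ȳ = 955600.00/10000.00 = 95.56 cm.

x̄ = 100.00 cm, ȳ = 95.56 cm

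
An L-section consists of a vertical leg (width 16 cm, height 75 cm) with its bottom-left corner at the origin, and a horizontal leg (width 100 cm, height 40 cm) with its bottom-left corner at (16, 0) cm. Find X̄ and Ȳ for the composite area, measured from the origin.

X̄ = 52.62 cm, Ȳ = 24.04 cm

vertical leg: A = 16 × 75 = 1200.00, centroid at (8.00, 37.50).
horizontal leg: A = 100 × 40 = 4000.00, centroid at (66.00, 20.00).
ΣA = 5200.00 cm²
ΣAX̄ = (1200.00)(8.00) + (4000.00)(66.00) = 273600.00 cm³
ΣAȲ = (1200.00)(37.50) + (4000.00)(20.00) = 125000.00 cm³
X̄ = 273600.00 / 5200.00 = 52.62 cm
Ȳ = 125000.00 / 5200.00 = 24.04 cm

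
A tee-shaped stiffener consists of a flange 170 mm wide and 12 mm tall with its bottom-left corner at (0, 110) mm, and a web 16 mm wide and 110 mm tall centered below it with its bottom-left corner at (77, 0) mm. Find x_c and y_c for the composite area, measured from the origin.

x_c = 85.00 mm, y_c = 87.75 mm

Part | A | x̄ᵢ | ȳᵢ | A·x̄ᵢ | A·ȳᵢ
web | 1760.00 | 85.00 | 55.00 | 149600.00 | 96800.00
flange | 2040.00 | 85.00 | 116.00 | 173400.00 | 236640.00
Σ | 3800.00 |  |  | 323000.00 | 333440.00
x_c = 323000.00 / 3800.00 = 85.00 mm
y_c = 333440.00 / 3800.00 = 87.75 mm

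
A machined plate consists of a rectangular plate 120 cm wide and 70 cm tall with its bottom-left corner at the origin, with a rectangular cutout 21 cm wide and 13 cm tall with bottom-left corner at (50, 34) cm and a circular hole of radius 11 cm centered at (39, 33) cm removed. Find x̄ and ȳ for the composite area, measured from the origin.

plate: A = 120 × 70 = 8400.00, centroid at (60.00, 35.00).
hole 1: A = −(21 × 13) = -273.00, centroid at (60.50, 40.50).
hole 2: A = −π·11² = -380.13, centroid at (39.00, 33.00).
ΣA = 7746.87 cm², ΣAx̄ = 472658.32 cm³, ΣAȳ = 270399.12 cm³.
x̄ = 472658.32/7746.87 = 61.01 cm; ȳ = 270399.12/7746.87 = 34.90 cm.

x̄ = 61.01 cm, ȳ = 34.90 cm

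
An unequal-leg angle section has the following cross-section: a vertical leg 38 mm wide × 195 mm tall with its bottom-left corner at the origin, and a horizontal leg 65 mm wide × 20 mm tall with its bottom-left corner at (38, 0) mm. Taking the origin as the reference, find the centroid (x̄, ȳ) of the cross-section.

x̄ = 26.69 mm, ȳ = 84.44 mm

Part | A | x̄ᵢ | ȳᵢ | A·x̄ᵢ | A·ȳᵢ
vertical leg | 7410.00 | 19.00 | 97.50 | 140790.00 | 722475.00
horizontal leg | 1300.00 | 70.50 | 10.00 | 91650.00 | 13000.00
Σ | 8710.00 |  |  | 232440.00 | 735475.00
x̄ = 232440.00 / 8710.00 = 26.69 mm
ȳ = 735475.00 / 8710.00 = 84.44 mm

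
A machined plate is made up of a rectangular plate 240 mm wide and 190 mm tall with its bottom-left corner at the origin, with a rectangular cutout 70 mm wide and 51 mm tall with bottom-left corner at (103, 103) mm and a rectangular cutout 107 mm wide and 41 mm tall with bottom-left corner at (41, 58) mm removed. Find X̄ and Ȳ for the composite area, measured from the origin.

plate: A = 240 × 190 = 45600.00, centroid at (120.00, 95.00).
hole 1: A = −(70 × 51) = -3570.00, centroid at (138.00, 128.50).
hole 2: A = −(107 × 41) = -4387.00, centroid at (94.50, 78.50).
ΣA = 37643.00 mm²
ΣAX̄ = (45600.00)(120.00) + (-3570.00)(138.00) + (-4387.00)(94.50) = 4564768.50 mm³
ΣAȲ = (45600.00)(95.00) + (-3570.00)(128.50) + (-4387.00)(78.50) = 3528875.50 mm³
X̄ = 4564768.50 / 37643.00 = 121.26 mm
Ȳ = 3528875.50 / 37643.00 = 93.75 mm

X̄ = 121.26 mm, Ȳ = 93.75 mm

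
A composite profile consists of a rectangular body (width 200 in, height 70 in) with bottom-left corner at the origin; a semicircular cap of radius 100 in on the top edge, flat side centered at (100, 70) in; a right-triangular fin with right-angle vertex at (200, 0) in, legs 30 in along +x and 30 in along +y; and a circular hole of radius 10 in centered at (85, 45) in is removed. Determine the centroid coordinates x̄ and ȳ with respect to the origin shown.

Part | A | x̄ᵢ | ȳᵢ | A·x̄ᵢ | A·ȳᵢ
rectangular body | 14000.00 | 100.00 | 35.00 | 1400000.00 | 490000.00
semicircular top | 15707.96 | 100.00 | 112.44 | 1570796.33 | 1766224.10
triangular fin | 450.00 | 210.00 | 10.00 | 94500.00 | 4500.00
hole | -314.16 | 85.00 | 45.00 | -26703.54 | -14137.17
Σ | 29843.80 |  |  | 3038592.79 | 2246586.93
x̄ = 3038592.79 / 29843.80 = 101.82 in
ȳ = 2246586.93 / 29843.80 = 75.28 in

x̄ = 101.82 in, ȳ = 75.28 in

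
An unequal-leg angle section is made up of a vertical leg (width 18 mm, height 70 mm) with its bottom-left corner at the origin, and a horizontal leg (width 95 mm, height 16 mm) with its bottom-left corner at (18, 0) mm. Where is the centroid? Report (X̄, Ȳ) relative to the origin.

X̄ = 39.89 mm, Ȳ = 20.24 mm

Part | A | x̄ᵢ | ȳᵢ | A·x̄ᵢ | A·ȳᵢ
vertical leg | 1260.00 | 9.00 | 35.00 | 11340.00 | 44100.00
horizontal leg | 1520.00 | 65.50 | 8.00 | 99560.00 | 12160.00
Σ | 2780.00 |  |  | 110900.00 | 56260.00
X̄ = 110900.00 / 2780.00 = 39.89 mm
Ȳ = 56260.00 / 2780.00 = 20.24 mm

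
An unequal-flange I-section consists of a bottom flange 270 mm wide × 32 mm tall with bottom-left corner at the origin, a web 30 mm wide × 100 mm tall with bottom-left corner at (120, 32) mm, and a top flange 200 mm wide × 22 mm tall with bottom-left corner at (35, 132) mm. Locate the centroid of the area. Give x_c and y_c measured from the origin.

bottom flange: A = 270 × 32 = 8640.00, centroid at (135.00, 16.00).
web: A = 30 × 100 = 3000.00, centroid at (135.00, 82.00).
top flange: A = 200 × 22 = 4400.00, centroid at (135.00, 143.00).
ΣA = 16040.00 mm²
ΣAx_c = (8640.00)(135.00) + (3000.00)(135.00) + (4400.00)(135.00) = 2165400.00 mm³
ΣAy_c = (8640.00)(16.00) + (3000.00)(82.00) + (4400.00)(143.00) = 1013440.00 mm³
x_c = 2165400.00 / 16040.00 = 135.00 mm
y_c = 1013440.00 / 16040.00 = 63.18 mm

x_c = 135.00 mm, y_c = 63.18 mm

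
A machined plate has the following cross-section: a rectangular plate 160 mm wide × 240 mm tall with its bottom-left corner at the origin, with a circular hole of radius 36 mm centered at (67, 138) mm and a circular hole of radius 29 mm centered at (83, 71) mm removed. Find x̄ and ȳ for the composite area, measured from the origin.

Part | A | x̄ᵢ | ȳᵢ | A·x̄ᵢ | A·ȳᵢ
plate | 38400.00 | 80.00 | 120.00 | 3072000.00 | 4608000.00
hole 1 | -4071.50 | 67.00 | 138.00 | -272790.77 | -561867.56
hole 2 | -2642.08 | 83.00 | 71.00 | -219292.59 | -187587.64
Σ | 31686.42 |  |  | 2579916.63 | 3858544.80
x̄ = 2579916.63 / 31686.42 = 81.42 mm
ȳ = 3858544.80 / 31686.42 = 121.77 mm

x̄ = 81.42 mm, ȳ = 121.77 mm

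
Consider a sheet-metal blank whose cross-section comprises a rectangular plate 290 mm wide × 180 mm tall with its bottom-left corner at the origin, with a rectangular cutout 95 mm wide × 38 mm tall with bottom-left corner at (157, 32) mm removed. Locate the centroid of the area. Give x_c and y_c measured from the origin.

x_c = 140.58 mm, y_c = 92.90 mm

Part | A | x̄ᵢ | ȳᵢ | A·x̄ᵢ | A·ȳᵢ
plate | 52200.00 | 145.00 | 90.00 | 7569000.00 | 4698000.00
hole | -3610.00 | 204.50 | 51.00 | -738245.00 | -184110.00
Σ | 48590.00 |  |  | 6830755.00 | 4513890.00
x_c = 6830755.00 / 48590.00 = 140.58 mm
y_c = 4513890.00 / 48590.00 = 92.90 mm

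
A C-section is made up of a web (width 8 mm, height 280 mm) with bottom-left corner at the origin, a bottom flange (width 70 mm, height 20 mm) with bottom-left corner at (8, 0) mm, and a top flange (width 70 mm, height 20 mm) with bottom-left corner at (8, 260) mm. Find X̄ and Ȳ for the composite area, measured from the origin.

Part | A | x̄ᵢ | ȳᵢ | A·x̄ᵢ | A·ȳᵢ
web | 2240.00 | 4.00 | 140.00 | 8960.00 | 313600.00
bottom flange | 1400.00 | 43.00 | 10.00 | 60200.00 | 14000.00
top flange | 1400.00 | 43.00 | 270.00 | 60200.00 | 378000.00
Σ | 5040.00 |  |  | 129360.00 | 705600.00
X̄ = 129360.00 / 5040.00 = 25.67 mm
Ȳ = 705600.00 / 5040.00 = 140.00 mm

X̄ = 25.67 mm, Ȳ = 140.00 mm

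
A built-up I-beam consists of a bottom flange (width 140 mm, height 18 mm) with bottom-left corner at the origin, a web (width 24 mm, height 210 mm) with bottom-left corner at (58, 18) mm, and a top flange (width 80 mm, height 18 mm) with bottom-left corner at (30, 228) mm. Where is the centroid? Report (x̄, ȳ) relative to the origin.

x̄ = 70.00 mm, ȳ = 109.32 mm

bottom flange: A = 140 × 18 = 2520.00, centroid at (70.00, 9.00).
web: A = 24 × 210 = 5040.00, centroid at (70.00, 123.00).
top flange: A = 80 × 18 = 1440.00, centroid at (70.00, 237.00).
ΣA = 9000.00 mm²
ΣAx̄ = (2520.00)(70.00) + (5040.00)(70.00) + (1440.00)(70.00) = 630000.00 mm³
ΣAȳ = (2520.00)(9.00) + (5040.00)(123.00) + (1440.00)(237.00) = 983880.00 mm³
x̄ = 630000.00 / 9000.00 = 70.00 mm
ȳ = 983880.00 / 9000.00 = 109.32 mm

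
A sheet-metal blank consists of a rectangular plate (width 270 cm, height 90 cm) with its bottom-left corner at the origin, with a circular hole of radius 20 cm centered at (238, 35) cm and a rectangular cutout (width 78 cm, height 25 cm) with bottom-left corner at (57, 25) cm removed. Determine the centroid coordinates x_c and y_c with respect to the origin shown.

plate: A = 270 × 90 = 24300.00, centroid at (135.00, 45.00).
hole 1: A = −π·20² = -1256.64, centroid at (238.00, 35.00).
hole 2: A = −(78 × 25) = -1950.00, centroid at (96.00, 37.50).
ΣA = 21093.36 cm², ΣAx_c = 2794220.38 cm³, ΣAy_c = 976392.70 cm³.
x_c = 2794220.38/21093.36 = 132.47 cm; y_c = 976392.70/21093.36 = 46.29 cm.

x_c = 132.47 cm, y_c = 46.29 cm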